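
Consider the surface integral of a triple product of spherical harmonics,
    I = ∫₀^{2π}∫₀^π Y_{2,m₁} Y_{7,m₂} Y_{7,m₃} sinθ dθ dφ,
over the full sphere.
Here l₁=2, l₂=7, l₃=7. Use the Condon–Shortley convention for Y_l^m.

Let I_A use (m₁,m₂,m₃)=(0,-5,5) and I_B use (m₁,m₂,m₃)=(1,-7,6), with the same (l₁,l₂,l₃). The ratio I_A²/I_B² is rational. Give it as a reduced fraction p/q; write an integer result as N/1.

361/3549

Shared (l₁,l₂,l₃)=(2,7,7): N and (l;000)² cancel in I_A²/I_B².
A: Δ = 2!·2!·12!/17! = 1/185640; Racah Σ t=0..2: t=0:+1/29030400 t=1:−1/39916800 t=2:+1/1916006400 = 19/1916006400; ⇒ 3j(2 7 7; 0 -5 5)² = 361/185640, sgn +1
B: Δ = 2!·2!·12!/17! = 1/185640; Racah Σ t=0..0: t=0:+1/958003200 = 1/958003200; ⇒ 3j(2 7 7; 1 -7 6)² = 13/680, sgn -1
I_A²/I_B² = (361/185640)/(13/680) = 361/3549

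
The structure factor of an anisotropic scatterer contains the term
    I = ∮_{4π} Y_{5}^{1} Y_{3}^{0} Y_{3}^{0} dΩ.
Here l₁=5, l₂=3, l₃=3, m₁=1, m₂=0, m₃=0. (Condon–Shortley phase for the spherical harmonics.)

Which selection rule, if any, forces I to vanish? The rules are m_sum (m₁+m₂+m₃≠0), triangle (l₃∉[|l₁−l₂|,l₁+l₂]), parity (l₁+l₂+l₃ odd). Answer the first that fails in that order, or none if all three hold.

Σmᵢ = 1  ✗
l₃∈[|l₁−l₂|,l₁+l₂]=[2,8], have l₃=3
Σlᵢ = 11 ⇒ odd

m_sum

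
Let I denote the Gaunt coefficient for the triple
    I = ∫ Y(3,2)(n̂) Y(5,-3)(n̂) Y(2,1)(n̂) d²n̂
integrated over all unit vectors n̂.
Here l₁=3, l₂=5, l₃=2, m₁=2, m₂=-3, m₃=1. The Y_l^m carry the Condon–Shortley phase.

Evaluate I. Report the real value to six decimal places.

m-sum 0 ✓  L=10 even ✓  2≤2≤8 ✓
Π(2lᵢ+1) = 7×11×5 = 385
triangle coeff Δ(3,5,2) = 1/2310
Σ_t [3,3]: t=3:−1/144 = -1/144
(3j)²=10/231 [(3 5 2; 0 0 0)], sign=-1
Σ_t [1,1]: t=1:−1/720 = -1/720
(3j)²=8/165 [(3 5 2; 2 -3 1)], sign=+1
⇒ 4πI² = 80/99
I = (-1)√(80/99/(4π)) = -0.25358436

-0.253584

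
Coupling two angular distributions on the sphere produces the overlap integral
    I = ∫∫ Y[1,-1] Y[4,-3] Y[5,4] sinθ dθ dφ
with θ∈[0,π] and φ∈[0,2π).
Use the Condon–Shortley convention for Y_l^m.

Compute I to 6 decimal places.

Checks pass: Σm=0; 10 even; l₃=5∈[3,5].
(2·1+1)(2·4+1)(2·5+1) = 297
Δ: 0! 2! 8! / 11! → 1/495
sum: t=0:+1/576 = 1/576
3j²(1 4 5; 0 0 0) = Δ·Π!·Σ² = 5/99  (sign -1)
sum: t=0:+1/10080 = 1/10080
3j²(1 4 5; -1 -3 4) = Δ·Π!·Σ² = 4/55  (sign -1)
combine: 4πI² = 297·5/99·4/55 = 12/11
take √, sign +1: I = 0.29463840

0.294638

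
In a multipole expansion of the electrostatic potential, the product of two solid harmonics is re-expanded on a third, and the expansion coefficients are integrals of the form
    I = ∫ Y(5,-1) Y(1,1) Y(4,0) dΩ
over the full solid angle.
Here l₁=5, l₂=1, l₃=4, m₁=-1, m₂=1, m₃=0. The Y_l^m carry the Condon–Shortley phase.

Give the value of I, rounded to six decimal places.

-0.190188

m-sum 0 ✓  L=10 even ✓  4≤4≤6 ✓
Π(2lᵢ+1) = 11×3×9 = 297
triangle coeff Δ(5,1,4) = 1/495
Σ_t [1,1]: t=1:−1/576 = -1/576
(3j)²=5/99 [(5 1 4; 0 0 0)], sign=-1
Σ_t [2,2]: t=2:+1/1152 = 1/1152
(3j)²=1/33 [(5 1 4; -1 1 0)], sign=+1
⇒ 4πI² = 5/11
I = (-1)√(5/11/(4π)) = -0.19018827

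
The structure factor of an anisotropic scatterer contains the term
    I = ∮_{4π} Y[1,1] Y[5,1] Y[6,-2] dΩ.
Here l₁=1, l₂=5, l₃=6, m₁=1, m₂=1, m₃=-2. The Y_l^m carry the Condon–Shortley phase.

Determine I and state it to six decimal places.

Rules hold: Σm=0, L=12 even, 4≤6≤6.
N = 3·11·13 = 429
Δ = 0!·2!·10!/13! = 1/858
Racah Σ t=0..0: t=0:+1/14400 = 1/14400
⇒ 3j(1 5 6; 0 0 0)² = 6/143, sgn +1
Racah Σ t=0..0: t=0:+1/34560 = 1/34560
⇒ 3j(1 5 6; 1 1 -2)² = 14/429, sgn +1
4πI² = N·(3j₀)²·(3jₘ)² = 84/143
I = +1·√(0.587413/4π) = 0.21620548

0.216205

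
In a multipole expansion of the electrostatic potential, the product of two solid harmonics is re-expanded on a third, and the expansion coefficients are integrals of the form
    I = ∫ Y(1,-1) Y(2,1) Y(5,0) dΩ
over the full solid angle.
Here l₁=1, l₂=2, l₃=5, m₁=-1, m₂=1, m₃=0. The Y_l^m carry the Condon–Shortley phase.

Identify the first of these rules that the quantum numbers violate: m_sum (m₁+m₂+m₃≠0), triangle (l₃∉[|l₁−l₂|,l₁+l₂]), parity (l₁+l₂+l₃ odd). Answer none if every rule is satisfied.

triangle

Σmᵢ = 0  ✓
l₃∈[|l₁−l₂|,l₁+l₂]=[1,3], have l₃=5  ✗
Σlᵢ = 8 ⇒ even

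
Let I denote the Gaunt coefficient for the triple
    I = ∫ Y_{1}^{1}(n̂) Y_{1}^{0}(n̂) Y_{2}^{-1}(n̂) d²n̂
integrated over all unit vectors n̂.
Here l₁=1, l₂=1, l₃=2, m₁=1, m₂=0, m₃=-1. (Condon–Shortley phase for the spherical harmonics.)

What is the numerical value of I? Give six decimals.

Checks pass: Σm=0; 4 even; l₃=2∈[0,2].
(2·1+1)(2·1+1)(2·2+1) = 45
Δ: 0! 2! 2! / 5! → 1/30
sum: t=0:+1/1 = 1/1
3j²(1 1 2; 0 0 0) = Δ·Π!·Σ² = 2/15  (sign +1)
sum: t=0:+1/2 = 1/2
3j²(1 1 2; 1 0 -1) = Δ·Π!·Σ² = 1/10  (sign -1)
combine: 4πI² = 45·2/15·1/10 = 3/5
take √, sign -1: I = -0.21850969

-0.218510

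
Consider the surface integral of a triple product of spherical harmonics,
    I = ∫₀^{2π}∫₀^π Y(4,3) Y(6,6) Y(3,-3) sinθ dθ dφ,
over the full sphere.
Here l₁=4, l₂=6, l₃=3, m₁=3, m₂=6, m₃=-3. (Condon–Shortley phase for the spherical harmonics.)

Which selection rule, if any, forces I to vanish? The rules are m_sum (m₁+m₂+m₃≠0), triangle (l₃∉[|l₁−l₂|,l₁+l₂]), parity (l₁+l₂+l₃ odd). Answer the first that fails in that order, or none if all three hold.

m_sum

Σmᵢ = 6  ✗
l₃∈[|l₁−l₂|,l₁+l₂]=[2,10], have l₃=3
Σlᵢ = 13 ⇒ odd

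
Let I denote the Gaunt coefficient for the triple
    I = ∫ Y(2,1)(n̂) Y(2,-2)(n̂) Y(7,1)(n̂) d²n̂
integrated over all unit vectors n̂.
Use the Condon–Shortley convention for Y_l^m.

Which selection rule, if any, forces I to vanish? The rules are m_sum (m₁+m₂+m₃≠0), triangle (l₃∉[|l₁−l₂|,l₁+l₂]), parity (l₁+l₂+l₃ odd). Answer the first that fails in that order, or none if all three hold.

triangle

Σmᵢ = 0  ✓
l₃∈[|l₁−l₂|,l₁+l₂]=[0,4], have l₃=7  ✗
Σlᵢ = 11 ⇒ odd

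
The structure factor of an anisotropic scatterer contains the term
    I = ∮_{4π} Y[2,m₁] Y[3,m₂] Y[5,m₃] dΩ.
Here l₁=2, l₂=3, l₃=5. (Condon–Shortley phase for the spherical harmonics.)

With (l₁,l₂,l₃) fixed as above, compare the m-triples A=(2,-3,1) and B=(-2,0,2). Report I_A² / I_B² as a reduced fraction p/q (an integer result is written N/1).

1/35

l's match ⇒ only the (l;m) 3-j factors differ between A and B.
A: triangle coeff Δ(2,3,5) = 1/2310; Σ_t [0,0]: t=0:+1/17280 = 1/17280; (3j)²=1/2310 [(2 3 5; 2 -3 1)], sign=+1
B: triangle coeff Δ(2,3,5) = 1/2310; Σ_t [0,0]: t=0:+1/864 = 1/864; (3j)²=1/66 [(2 3 5; -2 0 2)], sign=-1
I_A²/I_B² = (1/2310)/(1/66) = 1/35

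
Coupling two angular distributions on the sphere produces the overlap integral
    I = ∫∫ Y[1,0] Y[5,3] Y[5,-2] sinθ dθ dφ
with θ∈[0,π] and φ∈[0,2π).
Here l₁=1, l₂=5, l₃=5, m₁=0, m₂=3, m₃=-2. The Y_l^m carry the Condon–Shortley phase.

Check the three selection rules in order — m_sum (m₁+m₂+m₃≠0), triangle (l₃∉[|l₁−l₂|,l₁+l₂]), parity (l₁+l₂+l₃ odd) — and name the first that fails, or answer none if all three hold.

m_sum

m₁+m₂+m₃ = 0 + 3 − 2 = 1  ✗
triangle: |1−5|=4 ≤ l₃=5 ≤ 1+5=6
parity: l₁+l₂+l₃ = 11 is odd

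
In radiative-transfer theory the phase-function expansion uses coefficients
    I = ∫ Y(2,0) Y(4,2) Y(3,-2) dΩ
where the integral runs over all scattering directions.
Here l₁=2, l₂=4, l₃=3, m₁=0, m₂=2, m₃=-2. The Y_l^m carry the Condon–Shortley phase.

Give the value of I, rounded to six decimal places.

L=9 odd ⇒ parity kills the (l;000) factor ⇒ I = 0

0.000000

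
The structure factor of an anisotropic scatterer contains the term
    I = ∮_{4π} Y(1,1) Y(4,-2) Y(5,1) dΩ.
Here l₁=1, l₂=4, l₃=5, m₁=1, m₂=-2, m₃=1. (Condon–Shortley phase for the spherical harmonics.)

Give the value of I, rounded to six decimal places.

Rules hold: Σm=0, L=10 even, 3≤5≤5.
N = 3·9·11 = 297
Δ = 0!·2!·8!/11! = 1/495
Racah Σ t=0..0: t=0:+1/576 = 1/576
⇒ 3j(1 4 5; 0 0 0)² = 5/99, sgn -1
Racah Σ t=0..0: t=0:+1/2880 = 1/2880
⇒ 3j(1 4 5; 1 -2 1)² = 2/165, sgn +1
4πI² = N·(3j₀)²·(3jₘ)² = 2/11
I = -1·√(0.181818/4π) = -0.12028562

-0.120286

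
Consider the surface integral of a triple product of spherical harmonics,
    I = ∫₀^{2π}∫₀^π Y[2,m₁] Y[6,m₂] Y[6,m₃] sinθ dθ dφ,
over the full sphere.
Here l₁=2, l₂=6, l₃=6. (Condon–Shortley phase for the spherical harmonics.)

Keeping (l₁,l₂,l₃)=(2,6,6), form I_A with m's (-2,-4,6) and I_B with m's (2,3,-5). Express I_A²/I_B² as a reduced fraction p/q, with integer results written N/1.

Shared (l₁,l₂,l₃)=(2,6,6): N and (l;000)² cancel in I_A²/I_B².
A: Δ = 2!·2!·10!/15! = 1/90090; Racah Σ t=2..2: t=2:+1/14515200 = 1/14515200; ⇒ 3j(2 6 6; -2 -4 6)² = 2/455, sgn +1
B: Δ = 2!·2!·10!/15! = 1/90090; Racah Σ t=0..0: t=0:+1/1451520 = 1/1451520; ⇒ 3j(2 6 6; 2 3 -5)² = 1/91, sgn -1
I_A²/I_B² = (2/455)/(1/91) = 2/5

2/5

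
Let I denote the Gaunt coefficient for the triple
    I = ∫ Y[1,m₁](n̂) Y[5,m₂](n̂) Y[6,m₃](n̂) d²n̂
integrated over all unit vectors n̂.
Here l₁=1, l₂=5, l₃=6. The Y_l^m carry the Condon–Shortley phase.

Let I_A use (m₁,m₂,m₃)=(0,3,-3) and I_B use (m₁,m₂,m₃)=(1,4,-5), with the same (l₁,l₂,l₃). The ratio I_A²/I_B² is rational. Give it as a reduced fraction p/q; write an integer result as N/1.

27/55

Shared (l₁,l₂,l₃)=(1,5,6): N and (l;000)² cancel in I_A²/I_B².
A: Δ = 0!·2!·10!/13! = 1/858; Racah Σ t=0..0: t=0:+1/80640 = 1/80640; ⇒ 3j(1 5 6; 0 3 -3)² = 9/286, sgn -1
B: Δ = 0!·2!·10!/13! = 1/858; Racah Σ t=0..0: t=0:+1/725760 = 1/725760; ⇒ 3j(1 5 6; 1 4 -5)² = 5/78, sgn -1
I_A²/I_B² = (9/286)/(5/78) = 27/55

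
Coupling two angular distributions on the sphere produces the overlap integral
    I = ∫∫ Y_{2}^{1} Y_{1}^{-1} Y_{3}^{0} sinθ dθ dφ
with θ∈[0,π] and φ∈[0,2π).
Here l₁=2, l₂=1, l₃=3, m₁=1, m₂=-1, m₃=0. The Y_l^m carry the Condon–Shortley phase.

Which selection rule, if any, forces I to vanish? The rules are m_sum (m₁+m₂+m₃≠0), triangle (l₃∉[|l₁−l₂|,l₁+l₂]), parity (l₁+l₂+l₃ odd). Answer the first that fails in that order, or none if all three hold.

m₁+m₂+m₃ = 1 − 1 + 0 = 0  ✓
triangle: |2−1|=1 ≤ l₃=3 ≤ 2+1=3  ✓
parity: l₁+l₂+l₃ = 6 is even  ✓

none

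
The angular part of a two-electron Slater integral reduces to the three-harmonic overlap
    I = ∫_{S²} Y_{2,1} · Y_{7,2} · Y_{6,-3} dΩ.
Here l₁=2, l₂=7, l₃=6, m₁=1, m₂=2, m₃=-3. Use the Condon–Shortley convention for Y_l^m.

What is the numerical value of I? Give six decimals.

0.000000

l₁+l₂+l₃=15 is odd: 3j(l;000)=0 ⇒ I=0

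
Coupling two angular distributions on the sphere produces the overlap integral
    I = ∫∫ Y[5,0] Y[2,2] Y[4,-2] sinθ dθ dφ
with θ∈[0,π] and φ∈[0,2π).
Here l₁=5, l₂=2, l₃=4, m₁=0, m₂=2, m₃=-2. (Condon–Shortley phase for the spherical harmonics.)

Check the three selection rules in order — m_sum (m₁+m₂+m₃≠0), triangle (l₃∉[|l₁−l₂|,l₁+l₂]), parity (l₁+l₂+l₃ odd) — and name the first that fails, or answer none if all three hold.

Σmᵢ = 0  ✓
l₃∈[|l₁−l₂|,l₁+l₂]=[3,7], have l₃=4  ✓
Σlᵢ = 11 ⇒ odd  ✗

parity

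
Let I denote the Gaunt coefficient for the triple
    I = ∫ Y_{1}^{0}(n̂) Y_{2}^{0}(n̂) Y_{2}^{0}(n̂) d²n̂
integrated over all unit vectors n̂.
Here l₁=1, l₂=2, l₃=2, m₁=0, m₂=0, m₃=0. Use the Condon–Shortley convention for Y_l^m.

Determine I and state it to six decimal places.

L=5 odd ⇒ parity kills the (l;000) factor ⇒ I = 0

0.000000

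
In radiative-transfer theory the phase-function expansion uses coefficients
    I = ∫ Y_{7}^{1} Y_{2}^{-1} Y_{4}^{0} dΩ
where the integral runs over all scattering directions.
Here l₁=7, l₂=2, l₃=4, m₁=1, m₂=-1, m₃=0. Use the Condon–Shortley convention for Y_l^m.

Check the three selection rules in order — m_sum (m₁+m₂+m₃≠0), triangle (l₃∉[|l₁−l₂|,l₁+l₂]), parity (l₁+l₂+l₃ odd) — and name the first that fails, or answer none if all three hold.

triangle

azimuthal sum: 1 − 1 + 0 = 0  ✓
5 ≤ 4 ≤ 9 (triangle on l)  ✗
L = 7 + 2 + 4 = 13 (odd)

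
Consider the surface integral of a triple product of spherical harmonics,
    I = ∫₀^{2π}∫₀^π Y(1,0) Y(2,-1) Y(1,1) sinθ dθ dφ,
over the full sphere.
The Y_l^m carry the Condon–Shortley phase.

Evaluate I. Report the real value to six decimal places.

-0.218510

Rules hold: Σm=0, L=4 even, 1≤1≤3.
N = 3·5·3 = 45
Δ = 2!·0!·2!/5! = 1/30
Racah Σ t=1..1: t=1:−1/1 = -1/1
⇒ 3j(1 2 1; 0 0 0)² = 2/15, sgn +1
Racah Σ t=1..1: t=1:−1/2 = -1/2
⇒ 3j(1 2 1; 0 -1 1)² = 1/10, sgn -1
4πI² = N·(3j₀)²·(3jₘ)² = 3/5
I = -1·√(0.6/4π) = -0.21850969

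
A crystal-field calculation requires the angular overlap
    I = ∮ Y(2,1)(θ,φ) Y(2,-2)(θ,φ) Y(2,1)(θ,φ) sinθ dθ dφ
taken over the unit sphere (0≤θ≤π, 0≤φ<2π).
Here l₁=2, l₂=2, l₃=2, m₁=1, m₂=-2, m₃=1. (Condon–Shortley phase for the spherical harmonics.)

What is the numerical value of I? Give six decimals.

Checks pass: Σm=0; 6 even; l₃=2∈[0,4].
(2·2+1)(2·2+1)(2·2+1) = 125
Δ: 2! 2! 2! / 7! → 1/630
sum: t=0:+1/8 t=1:−1/1 t=2:+1/8 = -3/4
3j²(2 2 2; 0 0 0) = Δ·Π!·Σ² = 2/35  (sign -1)
sum: t=0:+1/4 = 1/4
3j²(2 2 2; 1 -2 1) = Δ·Π!·Σ² = 3/35  (sign -1)
combine: 4πI² = 125·2/35·3/35 = 30/49
take √, sign +1: I = 0.22072812

0.220728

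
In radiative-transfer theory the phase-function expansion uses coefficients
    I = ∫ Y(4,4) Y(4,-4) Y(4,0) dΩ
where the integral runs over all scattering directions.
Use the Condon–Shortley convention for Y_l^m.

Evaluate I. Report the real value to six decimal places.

0.106525

Checks pass: Σm=0; 12 even; l₃=4∈[0,8].
(2·4+1)(2·4+1)(2·4+1) = 729
Δ: 4! 4! 4! / 13! → 1/450450
sum: t=0:+1/13824 t=1:−1/216 t=2:+1/64 t=3:−1/216 t=4:+1/13824 = 5/768
3j²(4 4 4; 0 0 0) = Δ·Π!·Σ² = 18/1001  (sign +1)
sum: t=0:+1/13824 = 1/13824
3j²(4 4 4; 4 -4 0) = Δ·Π!·Σ² = 14/1287  (sign +1)
combine: 4πI² = 729·18/1001·14/1287 = 2916/20449
take √, sign +1: I = 0.10652531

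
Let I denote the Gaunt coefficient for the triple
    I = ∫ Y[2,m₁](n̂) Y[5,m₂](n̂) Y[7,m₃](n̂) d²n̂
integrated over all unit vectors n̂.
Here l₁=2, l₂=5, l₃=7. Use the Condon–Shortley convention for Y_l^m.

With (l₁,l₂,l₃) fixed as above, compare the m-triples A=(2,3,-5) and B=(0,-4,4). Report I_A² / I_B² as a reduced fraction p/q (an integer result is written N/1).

3/1

l's match ⇒ only the (l;m) 3-j factors differ between A and B.
A: triangle coeff Δ(2,5,7) = 1/15015; Σ_t [0,0]: t=0:+1/1935360 = 1/1935360; (3j)²=3/91 [(2 5 7; 2 3 -5)], sign=+1
B: triangle coeff Δ(2,5,7) = 1/15015; Σ_t [0,0]: t=0:+1/1451520 = 1/1451520; (3j)²=1/91 [(2 5 7; 0 -4 4)], sign=-1
I_A²/I_B² = (3/91)/(1/91) = 3/1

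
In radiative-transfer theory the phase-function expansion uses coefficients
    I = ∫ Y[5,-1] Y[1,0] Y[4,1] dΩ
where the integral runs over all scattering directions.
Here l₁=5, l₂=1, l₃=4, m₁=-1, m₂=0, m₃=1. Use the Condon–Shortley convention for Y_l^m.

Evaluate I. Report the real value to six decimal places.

-0.240571

m-sum 0 ✓  L=10 even ✓  4≤4≤6 ✓
Π(2lᵢ+1) = 11×3×9 = 297
triangle coeff Δ(5,1,4) = 1/495
Σ_t [1,1]: t=1:−1/576 = -1/576
(3j)²=5/99 [(5 1 4; 0 0 0)], sign=-1
Σ_t [1,1]: t=1:−1/720 = -1/720
(3j)²=8/165 [(5 1 4; -1 0 1)], sign=+1
⇒ 4πI² = 8/11
I = (-1)√(8/11/(4π)) = -0.24057125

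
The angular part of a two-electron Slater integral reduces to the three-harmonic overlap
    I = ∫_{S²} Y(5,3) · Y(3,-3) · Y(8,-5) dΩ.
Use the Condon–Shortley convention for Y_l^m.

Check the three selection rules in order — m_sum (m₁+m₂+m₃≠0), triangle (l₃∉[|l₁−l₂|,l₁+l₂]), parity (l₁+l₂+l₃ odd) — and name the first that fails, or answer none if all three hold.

m_sum

Σmᵢ = -5  ✗
l₃∈[|l₁−l₂|,l₁+l₂]=[2,8], have l₃=8
Σlᵢ = 16 ⇒ even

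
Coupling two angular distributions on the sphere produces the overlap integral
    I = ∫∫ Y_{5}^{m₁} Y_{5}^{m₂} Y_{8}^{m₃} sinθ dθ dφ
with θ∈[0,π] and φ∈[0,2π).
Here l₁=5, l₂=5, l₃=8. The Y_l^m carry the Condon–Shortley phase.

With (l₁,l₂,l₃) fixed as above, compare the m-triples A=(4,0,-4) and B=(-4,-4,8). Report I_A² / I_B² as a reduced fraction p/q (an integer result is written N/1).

Same 5,5,8: normalisation and zero-m 3j drop out of the ratio.
A: Δ: 2! 8! 8! / 19! → 1/37413090; sum: t=0:+1/7257600 t=1:−1/23224320 = 11/116121600; 3j²(5 5 8; 4 0 -4) = Δ·Π!·Σ² = 121/8398  (sign +1)
B: Δ: 2! 8! 8! / 19! → 1/37413090; sum: t=1:−1/1625702400 = -1/1625702400; 3j²(5 5 8; -4 -4 8) = Δ·Π!·Σ² = 9/323  (sign -1)
I_A²/I_B² = (121/8398)/(9/323) = 121/234

121/234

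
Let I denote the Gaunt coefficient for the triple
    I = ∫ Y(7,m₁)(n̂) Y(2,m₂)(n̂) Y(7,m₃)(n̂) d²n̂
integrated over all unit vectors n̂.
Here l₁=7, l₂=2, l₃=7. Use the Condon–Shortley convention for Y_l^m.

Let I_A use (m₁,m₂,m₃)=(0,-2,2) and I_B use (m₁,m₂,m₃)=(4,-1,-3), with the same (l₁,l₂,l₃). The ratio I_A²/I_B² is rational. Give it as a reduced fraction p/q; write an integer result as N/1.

Shared (l₁,l₂,l₃)=(7,2,7): N and (l;000)² cancel in I_A²/I_B².
A: Δ = 2!·12!·2!/17! = 1/185640; Racah Σ t=0..0: t=0:+1/2419200 = 1/2419200; ⇒ 3j(7 2 7; 0 -2 2)² = 27/1105, sgn -1
B: Δ = 2!·12!·2!/17! = 1/185640; Racah Σ t=0..1: t=0:+1/4354560 t=1:−1/14515200 = 1/6220800; ⇒ 3j(7 2 7; 4 -1 -3)² = 77/4420, sgn +1
I_A²/I_B² = (27/1105)/(77/4420) = 108/77

108/77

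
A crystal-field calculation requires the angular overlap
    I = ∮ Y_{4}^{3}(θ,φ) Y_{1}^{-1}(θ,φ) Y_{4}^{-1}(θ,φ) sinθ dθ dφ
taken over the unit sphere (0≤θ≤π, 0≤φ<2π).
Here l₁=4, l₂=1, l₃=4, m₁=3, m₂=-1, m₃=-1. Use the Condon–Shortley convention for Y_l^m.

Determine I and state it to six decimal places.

Σmᵢ = 1 ≠ 0, so the φ-integral vanishes; I = 0

0.000000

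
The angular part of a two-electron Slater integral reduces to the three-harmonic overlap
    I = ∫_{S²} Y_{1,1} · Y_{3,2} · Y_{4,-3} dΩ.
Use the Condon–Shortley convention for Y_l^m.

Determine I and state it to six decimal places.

Checks pass: Σm=0; 8 even; l₃=4∈[2,4].
(2·1+1)(2·3+1)(2·4+1) = 189
Δ: 0! 2! 6! / 9! → 1/252
sum: t=0:+1/36 = 1/36
3j²(1 3 4; 0 0 0) = Δ·Π!·Σ² = 4/63  (sign +1)
sum: t=0:+1/240 = 1/240
3j²(1 3 4; 1 2 -3) = Δ·Π!·Σ² = 1/12  (sign -1)
combine: 4πI² = 189·4/63·1/12 = 1/1
take √, sign -1: I = -0.28209479

-0.282095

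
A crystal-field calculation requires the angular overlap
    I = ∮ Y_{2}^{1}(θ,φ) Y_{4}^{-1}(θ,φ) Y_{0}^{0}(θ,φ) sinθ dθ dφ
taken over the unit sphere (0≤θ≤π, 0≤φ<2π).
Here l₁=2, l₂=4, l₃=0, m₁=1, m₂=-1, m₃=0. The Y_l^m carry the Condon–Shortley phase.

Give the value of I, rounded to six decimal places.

0.000000

triangle: need 2≤l₃≤6, have 0; I=0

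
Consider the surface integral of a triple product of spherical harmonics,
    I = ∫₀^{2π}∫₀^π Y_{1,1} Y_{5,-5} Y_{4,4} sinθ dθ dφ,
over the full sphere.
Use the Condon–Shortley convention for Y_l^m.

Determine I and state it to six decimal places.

Checks pass: Σm=0; 10 even; l₃=4∈[4,6].
(2·1+1)(2·5+1)(2·4+1) = 297
Δ: 2! 0! 8! / 11! → 1/495
sum: t=1:−1/576 = -1/576
3j²(1 5 4; 0 0 0) = Δ·Π!·Σ² = 5/99  (sign -1)
sum: t=0:+1/80640 = 1/80640
3j²(1 5 4; 1 -5 4) = Δ·Π!·Σ² = 1/11  (sign +1)
combine: 4πI² = 297·5/99·1/11 = 15/11
take √, sign -1: I = -0.32941575

-0.329416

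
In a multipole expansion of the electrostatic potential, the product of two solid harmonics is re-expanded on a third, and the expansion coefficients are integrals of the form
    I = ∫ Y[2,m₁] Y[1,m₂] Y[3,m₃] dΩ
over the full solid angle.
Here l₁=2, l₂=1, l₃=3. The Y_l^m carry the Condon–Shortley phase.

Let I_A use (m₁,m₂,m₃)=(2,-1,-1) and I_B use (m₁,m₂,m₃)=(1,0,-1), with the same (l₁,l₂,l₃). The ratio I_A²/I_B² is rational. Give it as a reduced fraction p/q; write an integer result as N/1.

1/8

Shared (l₁,l₂,l₃)=(2,1,3): N and (l;000)² cancel in I_A²/I_B².
A: Δ = 0!·4!·2!/7! = 1/105; Racah Σ t=0..0: t=0:+1/48 = 1/48; ⇒ 3j(2 1 3; 2 -1 -1)² = 1/105, sgn +1
B: Δ = 0!·4!·2!/7! = 1/105; Racah Σ t=0..0: t=0:+1/6 = 1/6; ⇒ 3j(2 1 3; 1 0 -1)² = 8/105, sgn +1
I_A²/I_B² = (1/105)/(8/105) = 1/8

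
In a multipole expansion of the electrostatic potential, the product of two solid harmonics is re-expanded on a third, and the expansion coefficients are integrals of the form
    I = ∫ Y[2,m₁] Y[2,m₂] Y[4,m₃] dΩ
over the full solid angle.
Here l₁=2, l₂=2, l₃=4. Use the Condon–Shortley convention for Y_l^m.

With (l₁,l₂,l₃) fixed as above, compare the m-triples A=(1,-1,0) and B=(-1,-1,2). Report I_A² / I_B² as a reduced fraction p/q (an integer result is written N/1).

2/5

l's match ⇒ only the (l;m) 3-j factors differ between A and B.
A: triangle coeff Δ(2,2,4) = 1/630; Σ_t [0,0]: t=0:+1/36 = 1/36; (3j)²=8/315 [(2 2 4; 1 -1 0)], sign=+1
B: triangle coeff Δ(2,2,4) = 1/630; Σ_t [0,0]: t=0:+1/36 = 1/36; (3j)²=4/63 [(2 2 4; -1 -1 2)], sign=+1
I_A²/I_B² = (8/315)/(4/63) = 2/5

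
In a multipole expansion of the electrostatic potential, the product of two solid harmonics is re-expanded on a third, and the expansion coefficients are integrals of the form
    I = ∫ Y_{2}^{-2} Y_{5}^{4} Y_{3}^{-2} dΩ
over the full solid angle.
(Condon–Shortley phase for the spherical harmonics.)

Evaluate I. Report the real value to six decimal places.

0.268967

Rules hold: Σm=0, L=10 even, 3≤3≤7.
N = 5·11·7 = 385
Δ = 4!·0!·6!/11! = 1/2310
Racah Σ t=2..2: t=2:+1/144 = 1/144
⇒ 3j(2 5 3; 0 0 0)² = 10/231, sgn -1
Racah Σ t=4..4: t=4:+1/2880 = 1/2880
⇒ 3j(2 5 3; -2 4 -2)² = 3/55, sgn -1
4πI² = N·(3j₀)²·(3jₘ)² = 10/11
I = +1·√(0.909091/4π) = 0.26896683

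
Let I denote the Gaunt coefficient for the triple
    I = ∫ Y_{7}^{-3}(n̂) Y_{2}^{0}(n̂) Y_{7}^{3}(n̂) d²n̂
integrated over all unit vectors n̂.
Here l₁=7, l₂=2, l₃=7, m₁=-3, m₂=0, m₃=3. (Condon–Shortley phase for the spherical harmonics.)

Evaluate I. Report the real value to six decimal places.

-0.082772

Checks pass: Σm=0; 16 even; l₃=7∈[5,9].
(2·7+1)(2·2+1)(2·7+1) = 1125
Δ: 2! 12! 2! / 17! → 1/185640
sum: t=0:+1/2419200 t=1:−1/518400 t=2:+1/2419200 = -1/907200
3j²(7 2 7; 0 0 0) = Δ·Π!·Σ² = 56/3315  (sign +1)
sum: t=0:+1/29030400 t=1:−1/2177280 t=2:+1/3870720 = -29/174182400
3j²(7 2 7; -3 0 3) = Δ·Π!·Σ² = 841/185640  (sign -1)
combine: 4πI² = 1125·56/3315·841/185640 = 4205/48841
take √, sign -1: I = -0.08277245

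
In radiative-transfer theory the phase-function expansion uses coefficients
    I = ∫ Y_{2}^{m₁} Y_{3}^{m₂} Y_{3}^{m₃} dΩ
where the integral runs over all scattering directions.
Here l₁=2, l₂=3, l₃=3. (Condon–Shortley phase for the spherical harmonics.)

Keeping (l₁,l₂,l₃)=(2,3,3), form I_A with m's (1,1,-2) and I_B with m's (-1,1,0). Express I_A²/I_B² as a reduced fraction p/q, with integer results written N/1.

15/2

Same 2,3,3: normalisation and zero-m 3j drop out of the ratio.
A: Δ: 2! 2! 4! / 9! → 1/3780; sum: t=0:+1/48 t=1:−1/12 = -1/16; 3j²(2 3 3; 1 1 -2) = Δ·Π!·Σ² = 1/28  (sign +1)
B: Δ: 2! 2! 4! / 9! → 1/3780; sum: t=1:−1/12 t=2:+1/8 = 1/24; 3j²(2 3 3; -1 1 0) = Δ·Π!·Σ² = 1/210  (sign -1)
I_A²/I_B² = (1/28)/(1/210) = 15/2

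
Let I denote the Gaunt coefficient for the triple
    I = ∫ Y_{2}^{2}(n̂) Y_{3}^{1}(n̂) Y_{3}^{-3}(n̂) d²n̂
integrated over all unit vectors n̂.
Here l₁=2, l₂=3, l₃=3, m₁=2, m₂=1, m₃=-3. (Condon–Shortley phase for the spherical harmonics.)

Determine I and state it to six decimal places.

0.132981

m-sum 0 ✓  L=8 even ✓  1≤3≤5 ✓
Π(2lᵢ+1) = 5×7×7 = 245
triangle coeff Δ(2,3,3) = 1/3780
Σ_t [0,2]: t=0:+1/24 t=1:−1/4 t=2:+1/24 = -1/6
(3j)²=4/105 [(2 3 3; 0 0 0)], sign=+1
Σ_t [0,0]: t=0:+1/96 = 1/96
(3j)²=1/42 [(2 3 3; 2 1 -3)], sign=+1
⇒ 4πI² = 2/9
I = (+1)√(2/9/(4π)) = 0.13298076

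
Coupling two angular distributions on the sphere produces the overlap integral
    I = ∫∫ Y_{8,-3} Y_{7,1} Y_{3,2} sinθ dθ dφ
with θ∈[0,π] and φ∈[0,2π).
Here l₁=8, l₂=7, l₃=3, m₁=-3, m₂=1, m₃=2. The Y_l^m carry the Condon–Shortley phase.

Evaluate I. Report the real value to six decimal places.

0.039939

Checks pass: Σm=0; 18 even; l₃=3∈[1,15].
(2·8+1)(2·7+1)(2·3+1) = 1785
Δ: 12! 4! 2! / 19! → 1/5290740
sum: t=5:−1/7257600 t=6:+1/2073600 t=7:−1/7257600 = 1/4838400
3j²(8 7 3; 0 0 0) = Δ·Π!·Σ² = 252/20995  (sign -1)
sum: t=7:−1/14515200 t=8:+1/11612160 = 1/58060800
3j²(8 7 3; -3 1 2) = Δ·Π!·Σ² = 55/58786  (sign -1)
combine: 4πI² = 1785·252/20995·55/58786 = 20790/1037153
take √, sign +1: I = 0.03993934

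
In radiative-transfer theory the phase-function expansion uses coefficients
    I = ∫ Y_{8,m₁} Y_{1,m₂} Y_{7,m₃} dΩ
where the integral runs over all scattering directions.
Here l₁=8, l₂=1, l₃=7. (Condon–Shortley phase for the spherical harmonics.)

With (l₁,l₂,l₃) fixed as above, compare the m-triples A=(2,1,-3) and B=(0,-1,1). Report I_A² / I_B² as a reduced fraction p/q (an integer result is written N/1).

Shared (l₁,l₂,l₃)=(8,1,7): N and (l;000)² cancel in I_A²/I_B².
A: Δ = 2!·14!·0!/17! = 1/2040; Racah Σ t=2..2: t=2:+1/174182400 = 1/174182400; ⇒ 3j(8 1 7; 2 1 -3)² = 1/136, sgn +1
B: Δ = 2!·14!·0!/17! = 1/2040; Racah Σ t=0..0: t=0:+1/58060800 = 1/58060800; ⇒ 3j(8 1 7; 0 -1 1)² = 7/510, sgn +1
I_A²/I_B² = (1/136)/(7/510) = 15/28

15/28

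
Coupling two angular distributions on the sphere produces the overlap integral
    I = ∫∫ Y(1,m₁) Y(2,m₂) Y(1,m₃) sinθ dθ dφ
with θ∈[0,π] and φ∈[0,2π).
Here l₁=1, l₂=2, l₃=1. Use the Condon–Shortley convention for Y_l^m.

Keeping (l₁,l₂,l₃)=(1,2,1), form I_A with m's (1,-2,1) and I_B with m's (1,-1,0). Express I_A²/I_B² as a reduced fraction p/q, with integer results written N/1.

2/1

l's match ⇒ only the (l;m) 3-j factors differ between A and B.
A: triangle coeff Δ(1,2,1) = 1/30; Σ_t [0,0]: t=0:+1/4 = 1/4; (3j)²=1/5 [(1 2 1; 1 -2 1)], sign=+1
B: triangle coeff Δ(1,2,1) = 1/30; Σ_t [0,0]: t=0:+1/2 = 1/2; (3j)²=1/10 [(1 2 1; 1 -1 0)], sign=-1
I_A²/I_B² = (1/5)/(1/10) = 2/1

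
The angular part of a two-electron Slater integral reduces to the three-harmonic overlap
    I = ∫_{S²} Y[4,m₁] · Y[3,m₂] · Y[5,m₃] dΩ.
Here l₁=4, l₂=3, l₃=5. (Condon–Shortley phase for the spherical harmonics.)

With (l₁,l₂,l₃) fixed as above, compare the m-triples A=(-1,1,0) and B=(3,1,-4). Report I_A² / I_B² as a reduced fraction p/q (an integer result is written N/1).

l's match ⇒ only the (l;m) 3-j factors differ between A and B.
A: triangle coeff Δ(4,3,5) = 1/180180; Σ_t [0,2]: t=0:+1/5760 t=1:−1/288 t=2:+1/288 = 1/5760; (3j)²=1/12012 [(4 3 5; -1 1 0)], sign=-1
B: triangle coeff Δ(4,3,5) = 1/180180; Σ_t [0,1]: t=0:+1/5760 t=1:−1/4320 = -1/17280; (3j)²=7/4290 [(4 3 5; 3 1 -4)], sign=+1
I_A²/I_B² = (1/12012)/(7/4290) = 5/98

5/98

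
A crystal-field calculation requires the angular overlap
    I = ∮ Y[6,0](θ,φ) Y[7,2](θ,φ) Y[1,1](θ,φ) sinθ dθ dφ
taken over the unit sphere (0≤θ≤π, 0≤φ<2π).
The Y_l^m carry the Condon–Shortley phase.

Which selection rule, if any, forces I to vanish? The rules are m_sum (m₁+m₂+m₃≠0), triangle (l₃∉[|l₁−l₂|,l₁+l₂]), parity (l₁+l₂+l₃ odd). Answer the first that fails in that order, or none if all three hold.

m_sum

azimuthal sum: 0 + 2 + 1 = 3  ✗
1 ≤ 1 ≤ 13 (triangle on l)
L = 6 + 7 + 1 = 14 (even)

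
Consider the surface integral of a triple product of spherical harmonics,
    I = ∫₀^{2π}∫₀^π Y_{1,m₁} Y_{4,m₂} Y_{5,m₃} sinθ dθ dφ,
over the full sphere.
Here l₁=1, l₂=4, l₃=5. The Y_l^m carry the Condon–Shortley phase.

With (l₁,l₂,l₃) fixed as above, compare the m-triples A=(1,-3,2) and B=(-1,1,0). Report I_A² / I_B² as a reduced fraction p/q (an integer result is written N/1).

3/10

Same 1,4,5: normalisation and zero-m 3j drop out of the ratio.
A: Δ: 0! 2! 8! / 11! → 1/495; sum: t=0:+1/10080 = 1/10080; 3j²(1 4 5; 1 -3 2) = Δ·Π!·Σ² = 1/165  (sign -1)
B: Δ: 0! 2! 8! / 11! → 1/495; sum: t=0:+1/1440 = 1/1440; 3j²(1 4 5; -1 1 0) = Δ·Π!·Σ² = 2/99  (sign -1)
I_A²/I_B² = (1/165)/(2/99) = 3/10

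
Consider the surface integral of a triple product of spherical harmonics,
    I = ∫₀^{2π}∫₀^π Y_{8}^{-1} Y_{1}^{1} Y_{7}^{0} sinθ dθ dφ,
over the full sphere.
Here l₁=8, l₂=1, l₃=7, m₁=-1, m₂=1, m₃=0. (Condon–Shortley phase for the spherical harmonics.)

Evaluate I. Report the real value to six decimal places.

m-sum 0 ✓  L=16 even ✓  7≤7≤9 ✓
Π(2lᵢ+1) = 17×3×15 = 765
triangle coeff Δ(8,1,7) = 1/2040
Σ_t [1,1]: t=1:−1/25401600 = -1/25401600
(3j)²=8/255 [(8 1 7; 0 0 0)], sign=+1
Σ_t [2,2]: t=2:+1/50803200 = 1/50803200
(3j)²=3/170 [(8 1 7; -1 1 0)], sign=-1
⇒ 4πI² = 36/85
I = (-1)√(36/85/(4π)) = -0.18358486

-0.183585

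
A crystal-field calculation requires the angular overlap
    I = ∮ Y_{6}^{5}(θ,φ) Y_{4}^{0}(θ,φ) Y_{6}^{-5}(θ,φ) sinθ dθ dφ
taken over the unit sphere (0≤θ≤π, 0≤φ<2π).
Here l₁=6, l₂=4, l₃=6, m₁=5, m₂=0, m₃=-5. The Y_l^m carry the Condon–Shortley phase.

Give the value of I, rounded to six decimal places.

0.099563

m-sum 0 ✓  L=16 even ✓  2≤6≤10 ✓
Π(2lᵢ+1) = 13×9×13 = 1521
triangle coeff Δ(6,4,6) = 1/15315300
Σ_t [0,4]: t=0:+1/829440 t=1:−1/25920 t=2:+1/9216 t=3:−1/25920 t=4:+1/829440 = 7/207360
(3j)²=28/2431 [(6 4 6; 0 0 0)], sign=+1
Σ_t [0,1]: t=0:+1/2903040 t=1:−1/1451520 = -1/2903040
(3j)²=11/1547 [(6 4 6; 5 0 -5)], sign=+1
⇒ 4πI² = 36/289
I = (+1)√(36/289/(4π)) = 0.09956287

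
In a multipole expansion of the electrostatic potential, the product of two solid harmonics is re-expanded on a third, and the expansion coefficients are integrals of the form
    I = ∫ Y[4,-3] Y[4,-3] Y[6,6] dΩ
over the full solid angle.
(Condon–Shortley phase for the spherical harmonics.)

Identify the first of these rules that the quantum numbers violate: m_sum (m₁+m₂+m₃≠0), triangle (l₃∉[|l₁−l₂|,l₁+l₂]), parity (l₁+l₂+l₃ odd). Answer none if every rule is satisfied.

none

Σmᵢ = 0  ✓
l₃∈[|l₁−l₂|,l₁+l₂]=[0,8], have l₃=6  ✓
Σlᵢ = 14 ⇒ even  ✓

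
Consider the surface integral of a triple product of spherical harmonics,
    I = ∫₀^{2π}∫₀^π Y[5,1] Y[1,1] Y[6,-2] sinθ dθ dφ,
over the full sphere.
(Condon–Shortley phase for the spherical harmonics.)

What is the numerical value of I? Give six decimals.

Rules hold: Σm=0, L=12 even, 4≤6≤6.
N = 11·3·13 = 429
Δ = 0!·10!·2!/13! = 1/858
Racah Σ t=0..0: t=0:+1/14400 = 1/14400
⇒ 3j(5 1 6; 0 0 0)² = 6/143, sgn +1
Racah Σ t=0..0: t=0:+1/34560 = 1/34560
⇒ 3j(5 1 6; 1 1 -2)² = 14/429, sgn +1
4πI² = N·(3j₀)²·(3jₘ)² = 84/143
I = +1·√(0.587413/4π) = 0.21620548

0.216205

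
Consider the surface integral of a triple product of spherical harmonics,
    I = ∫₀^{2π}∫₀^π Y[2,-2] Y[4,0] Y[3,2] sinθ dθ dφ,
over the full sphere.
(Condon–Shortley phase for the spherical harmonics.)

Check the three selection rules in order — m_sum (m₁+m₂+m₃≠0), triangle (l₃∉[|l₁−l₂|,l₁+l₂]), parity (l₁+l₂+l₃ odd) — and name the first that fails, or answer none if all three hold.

parity

azimuthal sum: -2 + 0 + 2 = 0  ✓
2 ≤ 3 ≤ 6 (triangle on l)  ✓
L = 2 + 4 + 3 = 9 (odd)  ✗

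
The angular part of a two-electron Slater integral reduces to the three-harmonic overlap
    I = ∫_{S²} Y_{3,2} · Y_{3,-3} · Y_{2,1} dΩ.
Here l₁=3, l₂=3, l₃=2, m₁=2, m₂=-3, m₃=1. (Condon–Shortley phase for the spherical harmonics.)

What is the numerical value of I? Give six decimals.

Checks pass: Σm=0; 8 even; l₃=2∈[0,6].
(2·3+1)(2·3+1)(2·2+1) = 245
Δ: 4! 2! 2! / 9! → 1/3780
sum: t=1:−1/24 t=2:+1/4 t=3:−1/24 = 1/6
3j²(3 3 2; 0 0 0) = Δ·Π!·Σ² = 4/105  (sign +1)
sum: t=0:+1/48 = 1/48
3j²(3 3 2; 2 -3 1) = Δ·Π!·Σ² = 5/84  (sign -1)
combine: 4πI² = 245·4/105·5/84 = 5/9
take √, sign -1: I = -0.21026104

-0.210261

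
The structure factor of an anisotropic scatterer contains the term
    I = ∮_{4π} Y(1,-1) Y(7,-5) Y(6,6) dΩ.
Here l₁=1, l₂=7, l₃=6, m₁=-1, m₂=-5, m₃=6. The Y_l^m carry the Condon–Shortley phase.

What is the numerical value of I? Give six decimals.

Rules hold: Σm=0, L=14 even, 6≤6≤8.
N = 3·15·13 = 585
Δ = 2!·0!·12!/15! = 1/1365
Racah Σ t=1..1: t=1:−1/518400 = -1/518400
⇒ 3j(1 7 6; 0 0 0)² = 7/195, sgn -1
Racah Σ t=2..2: t=2:+1/958003200 = 1/958003200
⇒ 3j(1 7 6; -1 -5 6)² = 1/1365, sgn +1
4πI² = N·(3j₀)²·(3jₘ)² = 1/65
I = -1·√(0.0153846/4π) = -0.03498955

-0.034990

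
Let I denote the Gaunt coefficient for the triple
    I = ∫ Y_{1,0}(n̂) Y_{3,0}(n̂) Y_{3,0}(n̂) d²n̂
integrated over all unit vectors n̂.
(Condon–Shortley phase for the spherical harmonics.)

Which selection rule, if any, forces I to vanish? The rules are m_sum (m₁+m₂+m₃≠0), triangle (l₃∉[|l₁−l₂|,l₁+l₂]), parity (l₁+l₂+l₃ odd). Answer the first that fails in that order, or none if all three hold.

m₁+m₂+m₃ = 0 + 0 + 0 = 0  ✓
triangle: |1−3|=2 ≤ l₃=3 ≤ 1+3=4  ✓
parity: l₁+l₂+l₃ = 7 is odd  ✗

parity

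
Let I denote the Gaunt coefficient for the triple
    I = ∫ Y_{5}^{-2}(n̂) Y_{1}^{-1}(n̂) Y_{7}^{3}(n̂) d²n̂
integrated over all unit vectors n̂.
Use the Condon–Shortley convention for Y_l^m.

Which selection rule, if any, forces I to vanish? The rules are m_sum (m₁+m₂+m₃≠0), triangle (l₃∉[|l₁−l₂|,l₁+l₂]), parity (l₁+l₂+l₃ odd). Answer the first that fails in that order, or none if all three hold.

triangle

azimuthal sum: -2 − 1 + 3 = 0  ✓
4 ≤ 7 ≤ 6 (triangle on l)  ✗
L = 5 + 1 + 7 = 13 (odd)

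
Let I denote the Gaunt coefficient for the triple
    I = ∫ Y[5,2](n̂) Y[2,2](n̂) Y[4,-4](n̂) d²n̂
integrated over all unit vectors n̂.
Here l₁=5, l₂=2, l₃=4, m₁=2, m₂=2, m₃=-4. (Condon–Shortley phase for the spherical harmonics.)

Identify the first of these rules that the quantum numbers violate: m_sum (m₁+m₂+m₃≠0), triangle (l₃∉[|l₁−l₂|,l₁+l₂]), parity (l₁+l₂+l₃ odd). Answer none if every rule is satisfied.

Σmᵢ = 0  ✓
l₃∈[|l₁−l₂|,l₁+l₂]=[3,7], have l₃=4  ✓
Σlᵢ = 11 ⇒ odd  ✗

parity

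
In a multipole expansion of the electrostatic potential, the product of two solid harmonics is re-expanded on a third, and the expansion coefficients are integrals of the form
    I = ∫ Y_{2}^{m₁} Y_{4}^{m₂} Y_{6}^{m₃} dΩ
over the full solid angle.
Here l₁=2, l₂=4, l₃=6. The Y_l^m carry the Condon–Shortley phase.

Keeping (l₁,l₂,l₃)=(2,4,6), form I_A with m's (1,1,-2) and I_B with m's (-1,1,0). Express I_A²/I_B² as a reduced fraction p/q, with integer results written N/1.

Shared (l₁,l₂,l₃)=(2,4,6): N and (l;000)² cancel in I_A²/I_B².
A: Δ = 0!·4!·8!/13! = 1/6435; Racah Σ t=0..0: t=0:+1/4320 = 1/4320; ⇒ 3j(2 4 6; 1 1 -2)² = 224/6435, sgn +1
B: Δ = 0!·4!·8!/13! = 1/6435; Racah Σ t=0..0: t=0:+1/4320 = 1/4320; ⇒ 3j(2 4 6; -1 1 0)² = 8/429, sgn +1
I_A²/I_B² = (224/6435)/(8/429) = 28/15

28/15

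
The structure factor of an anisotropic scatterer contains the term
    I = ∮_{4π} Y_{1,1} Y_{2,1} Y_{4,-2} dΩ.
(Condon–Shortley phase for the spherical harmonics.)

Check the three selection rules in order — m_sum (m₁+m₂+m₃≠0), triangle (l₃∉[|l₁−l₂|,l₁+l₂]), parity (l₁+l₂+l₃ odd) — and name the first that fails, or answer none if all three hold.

azimuthal sum: 1 + 1 − 2 = 0  ✓
1 ≤ 4 ≤ 3 (triangle on l)  ✗
L = 1 + 2 + 4 = 7 (odd)

triangle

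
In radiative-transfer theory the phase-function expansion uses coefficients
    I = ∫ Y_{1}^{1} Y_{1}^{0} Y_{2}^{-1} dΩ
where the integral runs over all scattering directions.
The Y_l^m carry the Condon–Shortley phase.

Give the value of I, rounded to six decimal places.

-0.218510

m-sum 0 ✓  L=4 even ✓  0≤2≤2 ✓
Π(2lᵢ+1) = 3×3×5 = 45
triangle coeff Δ(1,1,2) = 1/30
Σ_t [0,0]: t=0:+1/1 = 1/1
(3j)²=2/15 [(1 1 2; 0 0 0)], sign=+1
Σ_t [0,0]: t=0:+1/2 = 1/2
(3j)²=1/10 [(1 1 2; 1 0 -1)], sign=-1
⇒ 4πI² = 3/5
I = (-1)√(3/5/(4π)) = -0.21850969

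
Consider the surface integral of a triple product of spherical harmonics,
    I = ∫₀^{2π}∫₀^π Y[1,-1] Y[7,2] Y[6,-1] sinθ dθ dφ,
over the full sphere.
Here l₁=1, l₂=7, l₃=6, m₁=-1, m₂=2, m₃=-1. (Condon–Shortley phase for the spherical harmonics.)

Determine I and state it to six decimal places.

m-sum 0 ✓  L=14 even ✓  6≤6≤8 ✓
Π(2lᵢ+1) = 3×15×13 = 585
triangle coeff Δ(1,7,6) = 1/1365
Σ_t [1,1]: t=1:−1/518400 = -1/518400
(3j)²=7/195 [(1 7 6; 0 0 0)], sign=-1
Σ_t [2,2]: t=2:+1/1209600 = 1/1209600
(3j)²=12/455 [(1 7 6; -1 2 -1)], sign=-1
⇒ 4πI² = 36/65
I = (+1)√(36/65/(4π)) = 0.20993732

0.209937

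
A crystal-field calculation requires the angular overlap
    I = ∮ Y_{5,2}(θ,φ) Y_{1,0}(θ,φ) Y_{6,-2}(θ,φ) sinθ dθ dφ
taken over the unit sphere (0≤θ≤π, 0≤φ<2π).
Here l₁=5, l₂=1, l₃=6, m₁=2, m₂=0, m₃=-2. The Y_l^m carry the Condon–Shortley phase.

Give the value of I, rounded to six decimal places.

Checks pass: Σm=0; 12 even; l₃=6∈[4,6].
(2·5+1)(2·1+1)(2·6+1) = 429
Δ: 0! 10! 2! / 13! → 1/858
sum: t=0:+1/14400 = 1/14400
3j²(5 1 6; 0 0 0) = Δ·Π!·Σ² = 6/143  (sign +1)
sum: t=0:+1/30240 = 1/30240
3j²(5 1 6; 2 0 -2) = Δ·Π!·Σ² = 16/429  (sign +1)
combine: 4πI² = 429·6/143·16/429 = 96/143
take √, sign +1: I = 0.23113338

0.231133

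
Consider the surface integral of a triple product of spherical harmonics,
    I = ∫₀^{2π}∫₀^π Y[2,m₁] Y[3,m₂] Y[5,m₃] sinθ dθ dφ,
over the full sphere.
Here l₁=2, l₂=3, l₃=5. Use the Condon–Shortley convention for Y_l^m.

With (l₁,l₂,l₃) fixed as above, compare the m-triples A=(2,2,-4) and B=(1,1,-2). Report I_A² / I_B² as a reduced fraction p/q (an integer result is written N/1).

Shared (l₁,l₂,l₃)=(2,3,5): N and (l;000)² cancel in I_A²/I_B².
A: Δ = 0!·4!·6!/11! = 1/2310; Racah Σ t=0..0: t=0:+1/2880 = 1/2880; ⇒ 3j(2 3 5; 2 2 -4)² = 3/55, sgn -1
B: Δ = 0!·4!·6!/11! = 1/2310; Racah Σ t=0..0: t=0:+1/288 = 1/288; ⇒ 3j(2 3 5; 1 1 -2)² = 1/22, sgn -1
I_A²/I_B² = (3/55)/(1/22) = 6/5

6/5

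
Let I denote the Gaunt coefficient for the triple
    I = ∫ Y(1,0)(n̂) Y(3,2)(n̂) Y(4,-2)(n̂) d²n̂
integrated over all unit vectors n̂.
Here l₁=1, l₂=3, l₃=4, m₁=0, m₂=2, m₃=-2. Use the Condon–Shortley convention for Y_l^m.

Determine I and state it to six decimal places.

Checks pass: Σm=0; 8 even; l₃=4∈[2,4].
(2·1+1)(2·3+1)(2·4+1) = 189
Δ: 0! 2! 6! / 9! → 1/252
sum: t=0:+1/36 = 1/36
3j²(1 3 4; 0 0 0) = Δ·Π!·Σ² = 4/63  (sign +1)
sum: t=0:+1/120 = 1/120
3j²(1 3 4; 0 2 -2) = Δ·Π!·Σ² = 1/21  (sign +1)
combine: 4πI² = 189·4/63·1/21 = 4/7
take √, sign +1: I = 0.21324362

0.213244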